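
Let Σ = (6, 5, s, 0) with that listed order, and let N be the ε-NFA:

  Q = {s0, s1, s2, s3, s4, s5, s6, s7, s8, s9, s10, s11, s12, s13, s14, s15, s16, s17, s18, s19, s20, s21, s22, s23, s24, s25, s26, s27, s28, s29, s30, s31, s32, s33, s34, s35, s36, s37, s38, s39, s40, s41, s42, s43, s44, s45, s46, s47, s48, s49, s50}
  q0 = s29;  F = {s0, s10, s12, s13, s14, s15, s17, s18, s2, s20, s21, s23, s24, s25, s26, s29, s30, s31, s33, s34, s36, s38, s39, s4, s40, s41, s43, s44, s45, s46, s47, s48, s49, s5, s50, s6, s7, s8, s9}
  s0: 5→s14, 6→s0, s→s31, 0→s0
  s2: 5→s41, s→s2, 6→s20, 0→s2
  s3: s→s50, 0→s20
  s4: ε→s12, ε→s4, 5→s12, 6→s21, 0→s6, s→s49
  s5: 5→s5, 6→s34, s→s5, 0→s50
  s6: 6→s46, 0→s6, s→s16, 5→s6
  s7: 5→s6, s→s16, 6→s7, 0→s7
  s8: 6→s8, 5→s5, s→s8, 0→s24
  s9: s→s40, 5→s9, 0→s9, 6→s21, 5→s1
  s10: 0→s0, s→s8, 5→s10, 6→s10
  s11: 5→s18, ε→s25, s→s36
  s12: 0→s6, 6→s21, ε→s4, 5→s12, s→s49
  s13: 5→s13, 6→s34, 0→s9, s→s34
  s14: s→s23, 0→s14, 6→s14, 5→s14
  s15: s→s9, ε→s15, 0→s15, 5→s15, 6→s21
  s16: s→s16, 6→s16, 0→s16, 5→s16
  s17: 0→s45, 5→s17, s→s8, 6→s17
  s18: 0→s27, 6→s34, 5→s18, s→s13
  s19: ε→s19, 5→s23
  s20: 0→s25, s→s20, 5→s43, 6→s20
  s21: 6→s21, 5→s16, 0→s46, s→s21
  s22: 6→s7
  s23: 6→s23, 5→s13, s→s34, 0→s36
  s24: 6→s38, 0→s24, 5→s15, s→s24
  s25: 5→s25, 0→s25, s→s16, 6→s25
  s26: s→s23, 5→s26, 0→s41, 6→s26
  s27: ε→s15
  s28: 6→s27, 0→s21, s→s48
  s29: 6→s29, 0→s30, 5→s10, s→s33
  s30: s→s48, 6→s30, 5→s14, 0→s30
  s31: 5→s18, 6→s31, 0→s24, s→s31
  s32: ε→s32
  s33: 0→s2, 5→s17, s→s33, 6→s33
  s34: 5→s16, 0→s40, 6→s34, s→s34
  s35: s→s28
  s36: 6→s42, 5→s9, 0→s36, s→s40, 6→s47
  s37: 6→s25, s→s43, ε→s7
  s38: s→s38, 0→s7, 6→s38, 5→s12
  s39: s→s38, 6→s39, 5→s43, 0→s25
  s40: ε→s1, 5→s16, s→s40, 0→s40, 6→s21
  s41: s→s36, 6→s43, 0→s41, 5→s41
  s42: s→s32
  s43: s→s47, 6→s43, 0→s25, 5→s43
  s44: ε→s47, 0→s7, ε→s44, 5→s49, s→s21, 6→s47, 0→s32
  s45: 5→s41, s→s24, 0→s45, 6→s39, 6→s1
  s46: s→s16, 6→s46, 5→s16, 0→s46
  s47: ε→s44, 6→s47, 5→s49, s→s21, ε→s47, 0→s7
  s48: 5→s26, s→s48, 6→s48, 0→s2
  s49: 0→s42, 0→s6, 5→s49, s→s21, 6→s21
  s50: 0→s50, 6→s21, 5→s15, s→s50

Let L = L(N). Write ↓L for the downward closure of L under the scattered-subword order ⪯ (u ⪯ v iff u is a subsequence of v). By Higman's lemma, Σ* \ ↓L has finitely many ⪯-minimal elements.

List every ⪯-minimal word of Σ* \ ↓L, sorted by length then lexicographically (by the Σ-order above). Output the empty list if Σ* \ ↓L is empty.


Antichain: [5s565, s060s, 05ss5].

|Q|=51, |F|=39, |δ|=192 (14 ε).
min D↑ (38 st, q0=0, F={28}): 0:6→0,5→1,s→2,0→3 1:6→1,5→1,s→4,0→5 2:6→2,5→6,s→2,0→7 3:6→3,5→8,s→9,0→3 4:6→4,5→10,s→4,0→11 5:6→5,5→8,s→12,0→5 6:6→6,5→6,s→4,0→13 7:6→14,5→15,s→7,0→7 8:6→8,5→8,s→16,0→8 9:6→9,5→17,s→9,0→7 10:6→18,5→10,s→10,0→19 11:6→20,5→21,s→11,0→11 12:6→12,5→22,s→12,0→11 13:6→23,5→15,s→11,0→13 14:6→14,5→24,s→14,0→25 15:6→24,5→15,s→26,0→15 16:6→16,5→27,s→18,0→26 17:6→17,5→17,s→16,0→15 18:6→18,5→28,s→18,0→29 19:6→30,5→21,s→19,0→19 20:6→20,5→31,s→20,0→32 21:6→30,5→21,s→33,0→21 22:6→18,5→22,s→27,0→21 23:6→23,5→24,s→20,0→25 24:6→24,5→24,s→34,0→25 25:6→25,5→25,s→28,0→25 26:6→34,5→33,s→29,0→26 27:6→18,5→27,s→18,0→33 28:6→28,5→28,s→28,0→28 29:6→30,5→28,s→29,0→29 30:6→30,5→28,s→30,0→35 31:6→30,5→31,s→36,0→37 32:6→32,5→37,s→28,0→32 33:6→30,5→33,s→29,0→33 34:6→34,5→36,s→30,0→32 35:6→35,5→28,s→28,0→35 36:6→30,5→36,s→30,0→37 37:6→35,5→37,s→28,0→37 (ε-aug+det+¬).
'5s565': run [44, 38, 28, 19, 6, 1] end={s16} ∉↓L; 5/5 deletions ∈↓L.
's060s': |S_i|=[44, 39, 28, 18, 7, 2] end={s16,s32} rej; 5/5 deletions ∈↓L.
'05ss5': N↓-sim [44, 38, 27, 17, 7, 1] end={s16} — reject; 5/5 del acc.
3 words, ⪯-incomp.


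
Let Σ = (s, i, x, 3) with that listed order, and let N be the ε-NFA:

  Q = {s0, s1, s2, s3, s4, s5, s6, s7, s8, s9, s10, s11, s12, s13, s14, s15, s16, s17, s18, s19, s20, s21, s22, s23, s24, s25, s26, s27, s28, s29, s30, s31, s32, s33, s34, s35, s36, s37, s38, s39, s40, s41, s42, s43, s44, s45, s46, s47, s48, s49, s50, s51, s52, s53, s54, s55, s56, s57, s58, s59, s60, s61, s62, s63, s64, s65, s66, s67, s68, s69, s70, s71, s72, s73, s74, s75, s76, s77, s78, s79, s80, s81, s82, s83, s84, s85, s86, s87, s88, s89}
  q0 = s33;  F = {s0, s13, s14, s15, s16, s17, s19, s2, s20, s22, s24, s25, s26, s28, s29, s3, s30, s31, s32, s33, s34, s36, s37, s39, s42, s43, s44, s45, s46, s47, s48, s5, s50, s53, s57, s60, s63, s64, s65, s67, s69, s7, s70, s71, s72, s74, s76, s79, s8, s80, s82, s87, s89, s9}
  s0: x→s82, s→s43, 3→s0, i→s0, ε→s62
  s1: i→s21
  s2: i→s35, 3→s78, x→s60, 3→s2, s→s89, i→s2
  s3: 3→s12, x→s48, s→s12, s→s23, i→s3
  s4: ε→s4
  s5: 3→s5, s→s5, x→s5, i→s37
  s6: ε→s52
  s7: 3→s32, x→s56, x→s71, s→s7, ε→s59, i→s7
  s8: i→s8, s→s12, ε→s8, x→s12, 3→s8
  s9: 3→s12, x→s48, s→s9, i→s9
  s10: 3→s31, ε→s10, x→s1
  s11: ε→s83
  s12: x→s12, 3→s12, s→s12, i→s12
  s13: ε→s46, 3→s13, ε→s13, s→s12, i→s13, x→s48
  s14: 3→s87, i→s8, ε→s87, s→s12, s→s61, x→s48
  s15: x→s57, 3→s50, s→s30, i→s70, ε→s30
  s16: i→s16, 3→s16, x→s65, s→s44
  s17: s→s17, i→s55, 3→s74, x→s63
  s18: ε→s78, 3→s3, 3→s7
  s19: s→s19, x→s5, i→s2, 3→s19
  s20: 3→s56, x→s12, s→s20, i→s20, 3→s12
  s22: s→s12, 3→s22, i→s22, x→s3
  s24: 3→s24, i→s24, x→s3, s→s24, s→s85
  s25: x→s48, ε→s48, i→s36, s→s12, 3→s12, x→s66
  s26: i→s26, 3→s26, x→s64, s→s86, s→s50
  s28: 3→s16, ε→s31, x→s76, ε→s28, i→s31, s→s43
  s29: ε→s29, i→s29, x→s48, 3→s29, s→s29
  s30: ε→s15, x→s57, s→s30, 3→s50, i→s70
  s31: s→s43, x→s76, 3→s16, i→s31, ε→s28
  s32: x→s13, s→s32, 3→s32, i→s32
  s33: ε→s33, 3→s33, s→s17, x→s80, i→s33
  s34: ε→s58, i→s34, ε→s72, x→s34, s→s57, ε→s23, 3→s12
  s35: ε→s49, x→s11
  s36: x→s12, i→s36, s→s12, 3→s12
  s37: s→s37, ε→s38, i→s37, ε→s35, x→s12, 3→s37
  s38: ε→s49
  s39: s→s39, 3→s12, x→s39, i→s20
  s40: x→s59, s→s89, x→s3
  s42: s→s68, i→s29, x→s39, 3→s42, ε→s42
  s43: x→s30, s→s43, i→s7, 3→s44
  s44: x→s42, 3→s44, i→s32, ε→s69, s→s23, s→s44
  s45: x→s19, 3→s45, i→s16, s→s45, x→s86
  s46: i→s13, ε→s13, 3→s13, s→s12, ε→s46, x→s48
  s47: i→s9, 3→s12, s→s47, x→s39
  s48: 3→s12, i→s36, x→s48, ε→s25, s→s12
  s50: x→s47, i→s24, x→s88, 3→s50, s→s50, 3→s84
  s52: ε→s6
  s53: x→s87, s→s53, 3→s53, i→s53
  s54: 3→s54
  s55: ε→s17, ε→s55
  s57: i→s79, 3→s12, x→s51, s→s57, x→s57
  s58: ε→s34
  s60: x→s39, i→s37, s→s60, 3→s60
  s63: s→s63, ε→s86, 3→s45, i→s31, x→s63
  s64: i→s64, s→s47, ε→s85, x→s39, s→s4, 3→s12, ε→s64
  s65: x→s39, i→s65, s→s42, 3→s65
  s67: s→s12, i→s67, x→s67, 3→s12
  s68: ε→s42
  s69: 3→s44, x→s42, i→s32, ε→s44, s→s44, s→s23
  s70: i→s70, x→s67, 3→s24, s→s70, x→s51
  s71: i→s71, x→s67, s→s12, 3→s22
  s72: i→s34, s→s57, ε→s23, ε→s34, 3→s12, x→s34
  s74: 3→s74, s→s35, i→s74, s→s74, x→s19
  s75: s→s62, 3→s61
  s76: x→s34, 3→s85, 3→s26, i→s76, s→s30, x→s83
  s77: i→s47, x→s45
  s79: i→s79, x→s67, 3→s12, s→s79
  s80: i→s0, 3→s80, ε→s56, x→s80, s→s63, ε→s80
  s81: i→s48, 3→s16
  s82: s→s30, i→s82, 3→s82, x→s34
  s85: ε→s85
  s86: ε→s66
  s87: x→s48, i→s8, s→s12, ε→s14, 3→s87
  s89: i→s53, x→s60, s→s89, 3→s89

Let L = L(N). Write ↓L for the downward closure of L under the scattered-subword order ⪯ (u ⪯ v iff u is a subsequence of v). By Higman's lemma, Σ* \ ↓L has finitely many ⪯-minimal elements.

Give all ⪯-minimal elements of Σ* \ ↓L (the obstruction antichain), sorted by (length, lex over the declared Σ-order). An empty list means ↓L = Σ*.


min(Σ*\↓L) = [xixx3, s3xxix, xisixs].

|Q|=90, |F|=54, |δ|=303 (47 ε).
min D↑ (48 st, q0=0, F={30}): 0:s→1,i→0,x→2,3→0 1:s→1,i→1,x→3,3→4 2:s→3,i→5,x→2,3→2 3:s→3,i→6,x→3,3→7 4:s→4,i→4,x→8,3→4 5:s→9,i→5,x→10,3→5 6:s→9,i→6,x→11,3→12 7:s→7,i→12,x→8,3→7 8:s→8,i→13,x→14,3→8 9:s→9,i→15,x→16,3→17 10:s→16,i→10,x→18,3→10 11:s→16,i→11,x→18,3→19 12:s→17,i→12,x→20,3→12 13:s→21,i→13,x→22,3→13 14:s→14,i→23,x→14,3→14 15:s→15,i→15,x→24,3→25 16:s→16,i→26,x→27,3→28 17:s→17,i→25,x→29,3→17 18:s→27,i→18,x→18,3→30 19:s→28,i→19,x→31,3→19 20:s→29,i→20,x→32,3→20 21:s→21,i→33,x→22,3→21 22:s→22,i→23,x→32,3→22 23:s→23,i→23,x→30,3→23 24:s→30,i→24,x→34,3→35 25:s→25,i→25,x→36,3→25 26:s→26,i→26,x→34,3→37 27:s→27,i→38,x→27,3→30 28:s→28,i→37,x→39,3→28 29:s→29,i→40,x→32,3→29 30:s→30,i→30,x→30,3→30 31:s→39,i→31,x→32,3→30 32:s→32,i→41,x→32,3→30 33:s→33,i→33,x→42,3→33 34:s→30,i→34,x→34,3→30 35:s→30,i→35,x→43,3→35 36:s→30,i→36,x→44,3→36 37:s→37,i→37,x→43,3→37 38:s→38,i→38,x→34,3→30 39:s→39,i→45,x→32,3→30 40:s→40,i→40,x→44,3→40 41:s→41,i→41,x→30,3→30 42:s→30,i→46,x→44,3→42 43:s→30,i→43,x→44,3→30 44:s→30,i→47,x→44,3→30 45:s→45,i→45,x→44,3→30 46:s→30,i→46,x→30,3→46 47:s→30,i→47,x→30,3→30 (ε-aug+det+¬).
'xixx3': |S_i|=[76, 72, 67, 52, 25, 2] end={s12,s56} ∉↓L; 5/5 deletions ∈↓L.
's3xxix': run [76, 71, 51, 40, 20, 11, 3] end={s11,s12,s83} ∉↓L; 6/6 del acc.
'xisixs': N↓-sim [76, 72, 67, 52, 35, 20, 3] end={s12,s23,s61} ∉↓L; 6/6 del acc.
3 minimals (antichain).


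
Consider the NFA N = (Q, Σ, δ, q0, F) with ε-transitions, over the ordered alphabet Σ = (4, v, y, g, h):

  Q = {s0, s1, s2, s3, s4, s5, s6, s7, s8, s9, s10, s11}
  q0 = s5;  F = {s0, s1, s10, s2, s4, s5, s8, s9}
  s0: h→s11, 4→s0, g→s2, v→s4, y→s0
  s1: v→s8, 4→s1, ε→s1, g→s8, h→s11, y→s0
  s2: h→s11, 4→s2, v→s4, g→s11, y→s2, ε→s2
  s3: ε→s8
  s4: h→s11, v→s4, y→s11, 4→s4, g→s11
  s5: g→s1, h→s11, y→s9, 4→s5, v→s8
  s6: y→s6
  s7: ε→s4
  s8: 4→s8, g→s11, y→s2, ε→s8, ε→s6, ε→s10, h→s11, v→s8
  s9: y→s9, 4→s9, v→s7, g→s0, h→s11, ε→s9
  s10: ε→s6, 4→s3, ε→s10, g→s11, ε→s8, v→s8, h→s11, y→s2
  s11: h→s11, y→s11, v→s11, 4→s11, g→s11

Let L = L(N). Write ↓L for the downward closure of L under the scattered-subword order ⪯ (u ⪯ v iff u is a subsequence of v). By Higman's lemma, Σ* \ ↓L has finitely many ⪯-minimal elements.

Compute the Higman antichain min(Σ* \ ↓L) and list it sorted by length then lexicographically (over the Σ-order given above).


|Q|=12, |F|=8, |δ|=57 (11 ε).
min D↑ (8 st, q0=0, F={4}): 0:4→0,v→1,y→2,g→3,h→4 1:4→1,v→1,y→5,g→4,h→4 2:4→2,v→6,y→2,g→7,h→4 3:4→3,v→1,y→7,g→1,h→4 4:4→4,v→4,y→4,g→4,h→4 5:4→5,v→6,y→5,g→4,h→4 6:4→6,v→6,y→4,g→4,h→4 7:4→7,v→6,y→7,g→5,h→4 (ε-aug+det+¬).
'h': run [12, 1] end={s11} rej; 1/1 deletions ∈↓L.
'vg': run [12, 8, 1] end={s11} ∉↓L; 2/2 single-dels accept.
'yvy': N↓-sim [12, 7, 3, 1] end={s11} — reject; 3/3 del acc.
'ggg': run [12, 9, 7, 1] end={s11} rej; 3/3 del acc.
4 words, ⪯-incomp.

min(Σ*\↓L) = [h, vg, yvy, ggg].


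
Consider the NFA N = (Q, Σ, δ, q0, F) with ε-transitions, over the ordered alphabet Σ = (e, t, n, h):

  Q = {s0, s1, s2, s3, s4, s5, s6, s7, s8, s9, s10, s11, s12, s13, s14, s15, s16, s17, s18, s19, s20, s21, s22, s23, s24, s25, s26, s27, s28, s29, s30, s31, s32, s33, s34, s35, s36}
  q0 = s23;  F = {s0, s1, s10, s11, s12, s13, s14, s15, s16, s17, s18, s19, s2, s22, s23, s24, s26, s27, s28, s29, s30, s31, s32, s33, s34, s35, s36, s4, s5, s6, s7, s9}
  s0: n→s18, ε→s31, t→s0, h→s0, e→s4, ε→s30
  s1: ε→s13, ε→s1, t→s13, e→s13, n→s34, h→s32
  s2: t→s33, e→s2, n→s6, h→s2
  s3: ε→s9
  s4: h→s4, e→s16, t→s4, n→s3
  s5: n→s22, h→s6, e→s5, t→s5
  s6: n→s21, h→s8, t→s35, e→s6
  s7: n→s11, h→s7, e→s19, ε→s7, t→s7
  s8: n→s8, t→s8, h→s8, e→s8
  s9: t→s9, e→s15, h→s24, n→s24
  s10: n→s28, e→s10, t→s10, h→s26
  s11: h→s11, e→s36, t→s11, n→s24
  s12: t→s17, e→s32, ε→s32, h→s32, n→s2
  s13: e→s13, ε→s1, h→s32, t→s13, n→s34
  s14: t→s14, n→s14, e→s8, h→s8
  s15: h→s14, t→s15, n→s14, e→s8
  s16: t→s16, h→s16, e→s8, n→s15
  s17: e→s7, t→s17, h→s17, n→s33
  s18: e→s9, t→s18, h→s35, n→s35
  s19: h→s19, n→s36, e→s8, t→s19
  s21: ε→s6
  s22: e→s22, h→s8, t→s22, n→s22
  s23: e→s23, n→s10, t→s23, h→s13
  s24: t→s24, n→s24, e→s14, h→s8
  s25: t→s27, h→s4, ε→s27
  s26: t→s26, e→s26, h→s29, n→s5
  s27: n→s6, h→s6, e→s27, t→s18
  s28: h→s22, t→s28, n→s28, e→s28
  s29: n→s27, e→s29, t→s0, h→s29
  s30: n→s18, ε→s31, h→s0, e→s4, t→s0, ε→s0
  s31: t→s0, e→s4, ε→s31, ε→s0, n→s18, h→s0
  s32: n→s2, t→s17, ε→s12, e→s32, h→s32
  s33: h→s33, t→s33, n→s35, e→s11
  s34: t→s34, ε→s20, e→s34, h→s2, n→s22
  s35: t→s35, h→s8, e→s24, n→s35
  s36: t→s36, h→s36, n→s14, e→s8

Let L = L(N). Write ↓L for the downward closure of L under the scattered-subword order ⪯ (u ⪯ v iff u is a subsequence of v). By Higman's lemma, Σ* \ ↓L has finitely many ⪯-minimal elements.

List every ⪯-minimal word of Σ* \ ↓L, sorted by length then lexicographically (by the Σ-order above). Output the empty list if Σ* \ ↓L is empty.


Antichain: [nnhh, hnnh, hhteee].

|Q|=37, |F|=32, |δ|=150 (16 ε).
min D↑ (29 st, q0=0, F={12}): 0:e→0,t→0,n→1,h→2 1:e→1,t→1,n→3,h→4 2:e→2,t→2,n→5,h→6 3:e→3,t→3,n→3,h→7 4:e→4,t→4,n→8,h→9 5:e→5,t→5,n→7,h→10 6:e→6,t→11,n→10,h→6 7:e→7,t→7,n→7,h→12 8:e→8,t→8,n→7,h→13 9:e→9,t→14,n→15,h→9 10:e→10,t→16,n→13,h→10 11:e→17,t→11,n→16,h→11 12:e→12,t→12,n→12,h→12 13:e→13,t→18,n→13,h→12 14:e→19,t→14,n→20,h→14 15:e→15,t→20,n→13,h→13 16:e→21,t→16,n→18,h→16 17:e→22,t→17,n→21,h→17 18:e→23,t→18,n→18,h→12 19:e→24,t→19,n→25,h→19 20:e→25,t→20,n→18,h→18 21:e→26,t→21,n→23,h→21 22:e→12,t→22,n→26,h→22 23:e→27,t→23,n→23,h→12 24:e→12,t→24,n→28,h→24 25:e→28,t→25,n→23,h→23 26:e→12,t→26,n→27,h→26 27:e→12,t→27,n→27,h→12 28:e→12,t→28,n→27,h→27.
'nnhh': N↓-sim [36, 28, 14, 7, 1] end={s8} — reject; 4/4 deletions ∈↓L.
'hnnh': run [36, 33, 19, 7, 1] end={s8} — reject; 4/4 del acc.
'hhteee': N↓-sim [36, 33, 26, 19, 12, 6, 1] end={s8} ∉↓L; 6/6 del acc.
3 obstructions.


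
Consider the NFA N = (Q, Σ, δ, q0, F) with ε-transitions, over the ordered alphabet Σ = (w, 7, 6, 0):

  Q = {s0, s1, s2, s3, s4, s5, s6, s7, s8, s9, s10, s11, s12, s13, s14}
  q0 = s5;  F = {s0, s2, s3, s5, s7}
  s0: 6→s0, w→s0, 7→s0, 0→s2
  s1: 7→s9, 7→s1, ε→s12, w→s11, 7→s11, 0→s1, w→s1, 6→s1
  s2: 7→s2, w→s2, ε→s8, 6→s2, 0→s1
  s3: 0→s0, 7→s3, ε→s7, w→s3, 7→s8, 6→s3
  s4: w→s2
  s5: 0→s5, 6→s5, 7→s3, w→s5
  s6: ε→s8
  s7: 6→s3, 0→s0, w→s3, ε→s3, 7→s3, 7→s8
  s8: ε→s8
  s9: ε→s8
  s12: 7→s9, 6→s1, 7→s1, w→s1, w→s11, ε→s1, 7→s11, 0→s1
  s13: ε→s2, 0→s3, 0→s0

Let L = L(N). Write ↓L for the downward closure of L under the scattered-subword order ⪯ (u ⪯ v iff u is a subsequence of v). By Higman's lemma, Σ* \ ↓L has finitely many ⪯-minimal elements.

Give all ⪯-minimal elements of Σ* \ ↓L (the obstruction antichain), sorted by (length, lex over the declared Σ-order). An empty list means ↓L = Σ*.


|Q|=15, |F|=5, |δ|=48 (9 ε).
min D↑ (5 st, q0=0, F={4}): 0:w→0,7→1,6→0,0→0 1:w→1,7→1,6→1,0→2 2:w→2,7→2,6→2,0→3 3:w→3,7→3,6→3,0→4 4:w→4,7→4,6→4,0→4.
'7000': run [10, 9, 7, 6, 5] end={s1,s11,s12,s8,s9} rej; 4/4 single-dels accept.
1 obstructions.

min(Σ*\↓L) = [7000].


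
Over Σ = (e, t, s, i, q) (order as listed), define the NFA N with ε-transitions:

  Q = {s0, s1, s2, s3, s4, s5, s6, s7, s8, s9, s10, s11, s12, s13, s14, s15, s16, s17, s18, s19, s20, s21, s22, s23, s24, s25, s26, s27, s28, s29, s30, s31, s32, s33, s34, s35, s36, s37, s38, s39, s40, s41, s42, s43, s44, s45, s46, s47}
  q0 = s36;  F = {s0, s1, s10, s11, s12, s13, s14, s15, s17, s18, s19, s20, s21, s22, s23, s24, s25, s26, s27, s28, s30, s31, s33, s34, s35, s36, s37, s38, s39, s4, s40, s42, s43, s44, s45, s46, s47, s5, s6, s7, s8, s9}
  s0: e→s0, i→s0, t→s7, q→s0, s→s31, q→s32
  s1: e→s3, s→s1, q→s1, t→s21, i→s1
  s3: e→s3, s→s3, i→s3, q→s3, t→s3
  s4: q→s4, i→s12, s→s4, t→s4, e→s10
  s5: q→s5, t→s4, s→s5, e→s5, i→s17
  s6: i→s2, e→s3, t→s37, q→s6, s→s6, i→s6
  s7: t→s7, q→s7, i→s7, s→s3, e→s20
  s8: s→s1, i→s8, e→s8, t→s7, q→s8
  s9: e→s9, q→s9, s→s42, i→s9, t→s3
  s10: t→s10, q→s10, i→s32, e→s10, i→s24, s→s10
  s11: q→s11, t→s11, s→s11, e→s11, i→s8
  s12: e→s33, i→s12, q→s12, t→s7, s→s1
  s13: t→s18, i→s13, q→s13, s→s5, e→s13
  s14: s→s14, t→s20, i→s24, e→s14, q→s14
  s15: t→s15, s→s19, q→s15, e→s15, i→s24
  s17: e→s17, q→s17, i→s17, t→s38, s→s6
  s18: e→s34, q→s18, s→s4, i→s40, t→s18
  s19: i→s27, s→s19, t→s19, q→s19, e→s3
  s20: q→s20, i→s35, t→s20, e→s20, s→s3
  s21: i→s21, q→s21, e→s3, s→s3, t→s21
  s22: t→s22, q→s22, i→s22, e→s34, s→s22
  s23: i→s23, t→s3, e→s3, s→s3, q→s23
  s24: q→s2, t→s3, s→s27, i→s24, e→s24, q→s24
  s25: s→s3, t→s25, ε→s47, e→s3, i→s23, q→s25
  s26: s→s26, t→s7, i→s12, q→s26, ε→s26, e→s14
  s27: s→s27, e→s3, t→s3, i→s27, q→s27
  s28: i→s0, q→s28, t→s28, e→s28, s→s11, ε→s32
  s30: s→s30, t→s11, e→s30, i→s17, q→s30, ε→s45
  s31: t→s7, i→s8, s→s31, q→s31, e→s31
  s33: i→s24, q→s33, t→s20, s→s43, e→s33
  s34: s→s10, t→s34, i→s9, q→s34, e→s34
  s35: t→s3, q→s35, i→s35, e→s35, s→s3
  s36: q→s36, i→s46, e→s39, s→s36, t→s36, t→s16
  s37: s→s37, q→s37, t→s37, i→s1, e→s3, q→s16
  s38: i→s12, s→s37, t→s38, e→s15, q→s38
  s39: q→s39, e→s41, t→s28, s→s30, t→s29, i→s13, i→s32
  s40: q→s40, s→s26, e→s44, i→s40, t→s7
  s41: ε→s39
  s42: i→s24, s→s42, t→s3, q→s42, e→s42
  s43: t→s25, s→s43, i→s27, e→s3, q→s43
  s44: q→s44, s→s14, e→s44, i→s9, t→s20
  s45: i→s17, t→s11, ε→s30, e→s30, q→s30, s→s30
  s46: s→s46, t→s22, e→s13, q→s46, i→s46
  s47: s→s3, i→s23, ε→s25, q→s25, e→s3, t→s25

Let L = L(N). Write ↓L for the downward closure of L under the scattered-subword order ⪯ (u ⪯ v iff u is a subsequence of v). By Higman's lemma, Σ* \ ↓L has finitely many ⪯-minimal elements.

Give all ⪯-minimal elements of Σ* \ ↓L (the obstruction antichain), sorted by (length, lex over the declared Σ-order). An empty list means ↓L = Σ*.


min(Σ*\↓L) = [etits, esise, iteit].

|Q|=48, |F|=42, |δ|=230 (7 ε).
min D↑ (41 st, q0=0, F={24}): 0:e→1,t→0,s→0,i→2,q→0 1:e→1,t→3,s→4,i→5,q→1 2:e→5,t→6,s→2,i→2,q→2 3:e→3,t→3,s→7,i→8,q→3 4:e→4,t→7,s→4,i→9,q→4 5:e→5,t→10,s→11,i→5,q→5 6:e→12,t→6,s→6,i→6,q→6 7:e→7,t→7,s→7,i→13,q→7 8:e→8,t→14,s→15,i→8,q→8 9:e→9,t→16,s→17,i→9,q→9 10:e→12,t→10,s→18,i→19,q→10 11:e→11,t→18,s→11,i→9,q→11 12:e→12,t→12,s→20,i→21,q→12 13:e→13,t→14,s→22,i→13,q→13 14:e→23,t→14,s→24,i→14,q→14 15:e→15,t→14,s→15,i→13,q→15 16:e→25,t→16,s→26,i→27,q→16 17:e→24,t→26,s→17,i→17,q→17 18:e→20,t→18,s→18,i→27,q→18 19:e→28,t→14,s→29,i→19,q→19 20:e→20,t→20,s→20,i→30,q→20 21:e→21,t→24,s→31,i→21,q→21 22:e→24,t→32,s→22,i→22,q→22 23:e→23,t→23,s→24,i→33,q→23 24:e→24,t→24,s→24,i→24,q→24 25:e→25,t→25,s→34,i→30,q→25 26:e→24,t→26,s→26,i→22,q→26 27:e→35,t→14,s→22,i→27,q→27 28:e→28,t→23,s→36,i→21,q→28 29:e→36,t→14,s→29,i→27,q→29 30:e→30,t→24,s→37,i→30,q→30 31:e→31,t→24,s→31,i→30,q→31 32:e→24,t→32,s→24,i→32,q→32 33:e→33,t→24,s→24,i→33,q→33 34:e→24,t→34,s→34,i→37,q→34 35:e→35,t→23,s→38,i→30,q→35 36:e→36,t→23,s→36,i→30,q→36 37:e→24,t→24,s→37,i→37,q→37 38:e→24,t→39,s→38,i→37,q→38 39:e→24,t→39,s→24,i→40,q→39 40:e→24,t→24,s→24,i→40,q→40.
'etits': |S_i|=[48, 45, 37, 25, 8, 1] end={s3} ∉↓L; 5/5 single-dels accept.
'esise': run [48, 45, 34, 24, 13, 1] end={s3} rej; 5/5 deletions ∈↓L.
'iteit': |S_i|=[48, 40, 32, 20, 9, 1] end={s3} — reject; 5/5 deletions ∈↓L.
3 obstructions.


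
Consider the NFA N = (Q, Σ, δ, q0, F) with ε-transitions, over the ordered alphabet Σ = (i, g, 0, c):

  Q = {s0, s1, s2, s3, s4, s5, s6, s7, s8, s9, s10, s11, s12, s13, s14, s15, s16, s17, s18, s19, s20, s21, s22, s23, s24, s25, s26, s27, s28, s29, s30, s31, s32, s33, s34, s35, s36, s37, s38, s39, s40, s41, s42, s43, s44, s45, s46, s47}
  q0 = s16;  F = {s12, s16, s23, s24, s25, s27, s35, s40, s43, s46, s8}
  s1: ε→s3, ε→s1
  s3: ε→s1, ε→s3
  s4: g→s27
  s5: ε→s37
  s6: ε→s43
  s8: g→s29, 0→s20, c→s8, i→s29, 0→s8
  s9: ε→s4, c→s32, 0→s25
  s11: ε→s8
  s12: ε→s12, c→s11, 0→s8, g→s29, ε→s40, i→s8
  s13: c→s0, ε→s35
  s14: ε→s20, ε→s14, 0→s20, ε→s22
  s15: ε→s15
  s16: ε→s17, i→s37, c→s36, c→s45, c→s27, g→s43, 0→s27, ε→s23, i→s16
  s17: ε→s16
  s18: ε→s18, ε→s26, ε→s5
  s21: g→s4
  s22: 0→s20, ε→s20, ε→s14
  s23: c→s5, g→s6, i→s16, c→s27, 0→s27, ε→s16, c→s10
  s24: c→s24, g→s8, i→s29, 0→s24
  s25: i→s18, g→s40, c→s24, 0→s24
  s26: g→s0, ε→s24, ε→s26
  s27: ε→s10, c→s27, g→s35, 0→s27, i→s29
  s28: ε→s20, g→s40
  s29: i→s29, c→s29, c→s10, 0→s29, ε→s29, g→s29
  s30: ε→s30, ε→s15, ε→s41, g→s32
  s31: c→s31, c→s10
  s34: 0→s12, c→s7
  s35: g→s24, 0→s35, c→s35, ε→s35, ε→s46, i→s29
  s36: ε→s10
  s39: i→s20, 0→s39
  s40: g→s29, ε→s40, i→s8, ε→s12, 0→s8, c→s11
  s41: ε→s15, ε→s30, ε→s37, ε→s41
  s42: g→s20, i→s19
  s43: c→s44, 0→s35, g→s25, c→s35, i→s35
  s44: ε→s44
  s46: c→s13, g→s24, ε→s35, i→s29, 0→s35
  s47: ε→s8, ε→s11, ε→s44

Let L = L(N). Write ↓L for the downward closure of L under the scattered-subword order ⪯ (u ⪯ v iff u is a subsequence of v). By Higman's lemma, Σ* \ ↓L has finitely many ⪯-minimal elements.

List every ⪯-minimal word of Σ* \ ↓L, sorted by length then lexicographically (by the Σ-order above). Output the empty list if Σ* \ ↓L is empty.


|Q|=48, |F|=11, |δ|=120 (46 ε).
min D↑ (9 st, q0=0, F={5}): 0:i→0,g→1,0→2,c→2 1:i→3,g→4,0→3,c→3 2:i→5,g→3,0→2,c→2 3:i→5,g→6,0→3,c→3 4:i→6,g→7,0→6,c→6 5:i→5,g→5,0→5,c→5 6:i→5,g→8,0→6,c→6 7:i→8,g→5,0→8,c→8 8:i→5,g→5,0→8,c→8 (ε-aug+det+¬).
'0i': run [26, 10, 2] end={s10,s29} — reject; 2/2 deletions ∈↓L.
'ci': |S_i|=[26, 16, 2] end={s10,s29} rej; 2/2 single-dels accept.
'gii': |S_i|=[26, 20, 13, 2] end={s10,s29} — reject; 3/3 single-dels accept.
'gggg': run [26, 20, 14, 8, 2] end={s10,s29} — reject; 4/4 deletions ∈↓L.
4 obstructions.

min(Σ*\↓L) = [0i, ci, gii, gggg].


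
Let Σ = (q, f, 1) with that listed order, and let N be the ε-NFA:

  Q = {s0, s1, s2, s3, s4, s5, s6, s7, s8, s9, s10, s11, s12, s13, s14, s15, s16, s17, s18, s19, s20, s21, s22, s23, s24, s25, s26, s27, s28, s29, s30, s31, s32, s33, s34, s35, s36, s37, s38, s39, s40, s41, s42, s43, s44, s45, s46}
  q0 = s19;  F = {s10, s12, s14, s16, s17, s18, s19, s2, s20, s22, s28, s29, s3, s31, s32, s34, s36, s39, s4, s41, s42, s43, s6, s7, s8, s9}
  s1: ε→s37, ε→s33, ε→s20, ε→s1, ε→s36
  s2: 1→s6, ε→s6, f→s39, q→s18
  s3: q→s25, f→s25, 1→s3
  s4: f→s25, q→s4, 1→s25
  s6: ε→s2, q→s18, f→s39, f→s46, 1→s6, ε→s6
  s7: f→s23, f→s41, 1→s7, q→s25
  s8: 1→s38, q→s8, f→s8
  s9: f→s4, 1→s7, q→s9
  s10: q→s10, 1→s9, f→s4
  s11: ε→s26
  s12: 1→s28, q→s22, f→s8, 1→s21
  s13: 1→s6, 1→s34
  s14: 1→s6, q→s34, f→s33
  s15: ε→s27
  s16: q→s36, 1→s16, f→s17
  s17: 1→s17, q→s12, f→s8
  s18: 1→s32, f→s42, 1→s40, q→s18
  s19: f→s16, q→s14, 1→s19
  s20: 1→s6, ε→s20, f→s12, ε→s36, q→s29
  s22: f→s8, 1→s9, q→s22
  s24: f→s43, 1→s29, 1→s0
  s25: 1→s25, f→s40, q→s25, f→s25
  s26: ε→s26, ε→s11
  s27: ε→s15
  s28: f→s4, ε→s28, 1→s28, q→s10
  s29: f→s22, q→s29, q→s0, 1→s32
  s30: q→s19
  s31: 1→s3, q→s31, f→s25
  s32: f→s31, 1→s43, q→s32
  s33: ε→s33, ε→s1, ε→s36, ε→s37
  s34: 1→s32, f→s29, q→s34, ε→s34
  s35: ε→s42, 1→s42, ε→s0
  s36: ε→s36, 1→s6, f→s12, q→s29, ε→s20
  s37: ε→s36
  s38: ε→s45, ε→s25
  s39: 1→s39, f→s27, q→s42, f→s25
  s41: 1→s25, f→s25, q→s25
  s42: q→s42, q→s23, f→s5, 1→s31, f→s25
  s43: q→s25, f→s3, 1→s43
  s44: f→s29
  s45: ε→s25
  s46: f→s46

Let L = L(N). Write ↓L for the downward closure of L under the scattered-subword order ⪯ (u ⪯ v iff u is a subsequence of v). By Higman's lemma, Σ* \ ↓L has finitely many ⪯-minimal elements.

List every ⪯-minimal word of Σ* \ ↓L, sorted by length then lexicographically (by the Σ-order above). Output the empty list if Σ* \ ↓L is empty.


|Q|=47, |F|=26, |δ|=128 (29 ε).
min D↑ (25 st, q0=0, F={18}): 0:q→1,f→2,1→0 1:q→3,f→4,1→5 2:q→4,f→6,1→2 3:q→3,f→7,1→8 4:q→7,f→9,1→5 5:q→10,f→11,1→5 6:q→9,f→12,1→6 7:q→7,f→13,1→8 8:q→8,f→14,1→15 9:q→13,f→12,1→16 10:q→10,f→17,1→8 11:q→17,f→18,1→11 12:q→12,f→12,1→18 13:q→13,f→12,1→19 14:q→14,f→18,1→20 15:q→18,f→20,1→15 16:q→21,f→22,1→16 17:q→17,f→18,1→14 18:q→18,f→18,1→18 19:q→19,f→22,1→23 20:q→18,f→18,1→20 21:q→21,f→22,1→19 22:q→22,f→18,1→18 23:q→18,f→24,1→23 24:q→18,f→18,1→18 [Hopcroft].
'q1ff': |S_i|=[40, 37, 25, 13, 6] end={s15,s25,s27,s40,s46,s5} rej; 4/4 single-dels accept.
'fff1': run [40, 37, 24, 12, 4] end={s25,s38,s40,s45} — reject; 4/4 deletions ∈↓L.
'qq11q': |S_i|=[40, 37, 22, 13, 7, 2] end={s25,s40} ∉↓L; 5/5 deletions ∈↓L.
3 obstructions.

Antichain: [q1ff, fff1, qq11q].


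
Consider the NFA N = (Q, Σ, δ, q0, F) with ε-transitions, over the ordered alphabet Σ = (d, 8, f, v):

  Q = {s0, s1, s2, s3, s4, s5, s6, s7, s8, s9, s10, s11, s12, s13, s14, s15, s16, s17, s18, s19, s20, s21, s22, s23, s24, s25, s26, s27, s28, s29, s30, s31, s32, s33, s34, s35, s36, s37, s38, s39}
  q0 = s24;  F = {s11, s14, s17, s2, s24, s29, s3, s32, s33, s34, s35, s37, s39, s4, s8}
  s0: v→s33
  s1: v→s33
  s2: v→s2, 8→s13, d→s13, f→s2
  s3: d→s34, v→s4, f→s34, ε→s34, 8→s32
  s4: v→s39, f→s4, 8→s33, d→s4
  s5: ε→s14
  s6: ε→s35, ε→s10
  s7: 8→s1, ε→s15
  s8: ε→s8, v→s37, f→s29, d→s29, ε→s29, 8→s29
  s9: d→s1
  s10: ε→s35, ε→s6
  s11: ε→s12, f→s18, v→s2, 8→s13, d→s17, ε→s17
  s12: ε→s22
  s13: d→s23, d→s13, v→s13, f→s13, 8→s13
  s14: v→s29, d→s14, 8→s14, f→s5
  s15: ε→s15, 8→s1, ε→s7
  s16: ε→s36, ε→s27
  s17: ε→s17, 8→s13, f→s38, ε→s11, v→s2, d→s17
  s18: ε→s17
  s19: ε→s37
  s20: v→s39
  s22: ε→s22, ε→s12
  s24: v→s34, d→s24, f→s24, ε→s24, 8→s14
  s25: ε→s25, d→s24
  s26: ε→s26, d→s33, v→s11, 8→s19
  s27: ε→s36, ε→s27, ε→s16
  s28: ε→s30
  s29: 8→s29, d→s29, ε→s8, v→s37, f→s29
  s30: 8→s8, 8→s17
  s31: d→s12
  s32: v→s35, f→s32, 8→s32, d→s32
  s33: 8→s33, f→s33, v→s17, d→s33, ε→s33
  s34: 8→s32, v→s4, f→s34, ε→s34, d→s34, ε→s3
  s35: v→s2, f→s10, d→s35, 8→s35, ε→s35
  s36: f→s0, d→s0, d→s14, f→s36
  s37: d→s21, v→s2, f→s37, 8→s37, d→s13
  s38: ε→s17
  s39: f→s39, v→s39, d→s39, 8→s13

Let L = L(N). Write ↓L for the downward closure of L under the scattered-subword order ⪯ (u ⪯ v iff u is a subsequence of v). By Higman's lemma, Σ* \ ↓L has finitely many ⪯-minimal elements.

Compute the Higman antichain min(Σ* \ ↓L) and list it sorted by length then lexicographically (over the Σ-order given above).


min(Σ*\↓L) = [8vvd, vvv8].

|Q|=40, |F|=15, |δ|=118 (35 ε).
min D↑ (13 st, q0=0, F={10}): 0:d→0,8→1,f→0,v→2 1:d→1,8→1,f→1,v→3 2:d→2,8→4,f→2,v→5 3:d→3,8→3,f→3,v→6 4:d→4,8→4,f→4,v→7 5:d→5,8→8,f→5,v→9 6:d→10,8→6,f→6,v→11 7:d→7,8→7,f→7,v→11 8:d→8,8→8,f→8,v→12 9:d→9,8→10,f→9,v→9 10:d→10,8→10,f→10,v→10 11:d→10,8→10,f→11,v→11 12:d→12,8→10,f→12,v→11 [Hopcroft].
'8vvd': run [25, 20, 16, 5, 3] end={s13,s21,s23} rej; 4/4 single-dels accept.
'vvv8': run [25, 22, 17, 10, 2] end={s13,s23} — reject; 4/4 deletions ∈↓L.
2 words, ⪯-incomp.


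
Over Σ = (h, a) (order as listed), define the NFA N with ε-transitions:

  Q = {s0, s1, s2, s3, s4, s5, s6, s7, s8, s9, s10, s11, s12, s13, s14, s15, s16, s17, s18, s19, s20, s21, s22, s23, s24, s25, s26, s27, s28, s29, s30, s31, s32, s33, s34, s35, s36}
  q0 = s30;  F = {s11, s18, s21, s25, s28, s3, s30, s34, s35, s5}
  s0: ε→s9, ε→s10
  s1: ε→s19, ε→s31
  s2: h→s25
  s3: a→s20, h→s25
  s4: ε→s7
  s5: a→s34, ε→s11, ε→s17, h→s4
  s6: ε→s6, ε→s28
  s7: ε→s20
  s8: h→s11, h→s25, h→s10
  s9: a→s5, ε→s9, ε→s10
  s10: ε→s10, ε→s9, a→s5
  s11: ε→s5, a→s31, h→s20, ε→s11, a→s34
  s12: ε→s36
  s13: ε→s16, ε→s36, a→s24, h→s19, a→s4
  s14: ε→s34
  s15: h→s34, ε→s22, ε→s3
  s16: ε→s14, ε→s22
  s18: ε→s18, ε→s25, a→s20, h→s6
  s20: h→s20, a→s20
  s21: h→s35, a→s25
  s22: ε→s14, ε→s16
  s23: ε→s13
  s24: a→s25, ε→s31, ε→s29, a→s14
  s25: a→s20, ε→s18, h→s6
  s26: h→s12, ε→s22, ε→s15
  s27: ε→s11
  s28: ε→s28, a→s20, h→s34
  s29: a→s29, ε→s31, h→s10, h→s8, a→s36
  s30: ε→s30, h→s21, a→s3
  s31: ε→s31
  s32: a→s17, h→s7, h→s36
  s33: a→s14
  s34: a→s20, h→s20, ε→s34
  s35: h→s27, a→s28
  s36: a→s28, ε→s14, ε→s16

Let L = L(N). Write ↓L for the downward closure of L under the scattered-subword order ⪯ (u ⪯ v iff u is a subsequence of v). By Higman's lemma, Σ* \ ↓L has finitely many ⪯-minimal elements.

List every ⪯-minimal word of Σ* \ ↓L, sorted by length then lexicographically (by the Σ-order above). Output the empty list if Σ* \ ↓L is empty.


|Q|=37, |F|=10, |δ|=87 (42 ε).
min D↑ (9 st, q0=0, F={5}): 0:h→1,a→2 1:h→3,a→4 2:h→4,a→5 3:h→6,a→7 4:h→7,a→5 5:h→5,a→5 6:h→5,a→8 7:h→8,a→5 8:h→5,a→5.
'aa': run [17, 8, 1] end={s20} ∉↓L; 2/2 single-dels accept.
'hhhh': run [17, 15, 12, 9, 3] end={s20,s4,s7} ∉↓L; 4/4 del acc.
2 minimals (antichain).

A = [aa, hhhh].


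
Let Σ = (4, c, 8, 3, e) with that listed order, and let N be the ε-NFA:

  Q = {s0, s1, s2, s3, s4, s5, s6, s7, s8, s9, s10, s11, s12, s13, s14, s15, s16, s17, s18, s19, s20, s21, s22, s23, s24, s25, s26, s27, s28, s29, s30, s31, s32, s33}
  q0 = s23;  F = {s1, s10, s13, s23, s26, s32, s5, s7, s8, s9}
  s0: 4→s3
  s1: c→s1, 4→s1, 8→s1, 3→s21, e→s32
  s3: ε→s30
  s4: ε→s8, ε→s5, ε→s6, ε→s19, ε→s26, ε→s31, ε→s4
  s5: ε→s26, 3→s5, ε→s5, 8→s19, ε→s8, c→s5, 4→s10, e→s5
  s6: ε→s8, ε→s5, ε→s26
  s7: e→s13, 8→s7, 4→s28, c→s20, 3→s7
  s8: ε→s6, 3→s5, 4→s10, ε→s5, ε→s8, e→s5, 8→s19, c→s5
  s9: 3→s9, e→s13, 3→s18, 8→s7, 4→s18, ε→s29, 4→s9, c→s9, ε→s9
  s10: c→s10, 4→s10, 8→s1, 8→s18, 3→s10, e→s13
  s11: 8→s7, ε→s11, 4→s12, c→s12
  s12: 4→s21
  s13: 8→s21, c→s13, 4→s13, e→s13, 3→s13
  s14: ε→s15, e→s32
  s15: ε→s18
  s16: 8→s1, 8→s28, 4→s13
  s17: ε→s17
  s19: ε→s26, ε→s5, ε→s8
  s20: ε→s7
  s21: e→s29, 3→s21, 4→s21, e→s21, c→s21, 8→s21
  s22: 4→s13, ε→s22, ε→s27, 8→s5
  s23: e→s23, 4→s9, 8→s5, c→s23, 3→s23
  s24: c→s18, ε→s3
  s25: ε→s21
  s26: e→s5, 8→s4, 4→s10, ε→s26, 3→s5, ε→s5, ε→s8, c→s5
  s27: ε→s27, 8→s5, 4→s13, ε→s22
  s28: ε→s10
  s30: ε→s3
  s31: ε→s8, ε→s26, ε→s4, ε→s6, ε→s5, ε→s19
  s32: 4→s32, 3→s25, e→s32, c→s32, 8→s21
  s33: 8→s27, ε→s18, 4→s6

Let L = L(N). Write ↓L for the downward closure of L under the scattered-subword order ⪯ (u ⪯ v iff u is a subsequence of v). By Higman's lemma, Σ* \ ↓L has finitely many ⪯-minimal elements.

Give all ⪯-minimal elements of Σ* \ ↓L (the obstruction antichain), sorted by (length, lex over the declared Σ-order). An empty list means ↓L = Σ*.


min(Σ*\↓L) = [4e8, 8483].

|Q|=34, |F|=10, |δ|=120 (45 ε).
min D↑ (9 st, q0=0, F={6}): 0:4→1,c→0,8→2,3→0,e→0 1:4→1,c→1,8→3,3→1,e→4 2:4→5,c→2,8→2,3→2,e→2 3:4→5,c→3,8→3,3→3,e→4 4:4→4,c→4,8→6,3→4,e→4 5:4→5,c→5,8→7,3→5,e→4 6:4→6,c→6,8→6,3→6,e→6 7:4→7,c→7,8→7,3→6,e→8 8:4→8,c→8,8→6,3→6,e→8 [Hopcroft].
'4e8': |S_i|=[20, 12, 5, 2] end={s21,s29} ∉↓L; 3/3 del acc.
'8483': N↓-sim [20, 18, 9, 6, 3] end={s21,s25,s29} rej; 4/4 single-dels accept.
2 obstructions.


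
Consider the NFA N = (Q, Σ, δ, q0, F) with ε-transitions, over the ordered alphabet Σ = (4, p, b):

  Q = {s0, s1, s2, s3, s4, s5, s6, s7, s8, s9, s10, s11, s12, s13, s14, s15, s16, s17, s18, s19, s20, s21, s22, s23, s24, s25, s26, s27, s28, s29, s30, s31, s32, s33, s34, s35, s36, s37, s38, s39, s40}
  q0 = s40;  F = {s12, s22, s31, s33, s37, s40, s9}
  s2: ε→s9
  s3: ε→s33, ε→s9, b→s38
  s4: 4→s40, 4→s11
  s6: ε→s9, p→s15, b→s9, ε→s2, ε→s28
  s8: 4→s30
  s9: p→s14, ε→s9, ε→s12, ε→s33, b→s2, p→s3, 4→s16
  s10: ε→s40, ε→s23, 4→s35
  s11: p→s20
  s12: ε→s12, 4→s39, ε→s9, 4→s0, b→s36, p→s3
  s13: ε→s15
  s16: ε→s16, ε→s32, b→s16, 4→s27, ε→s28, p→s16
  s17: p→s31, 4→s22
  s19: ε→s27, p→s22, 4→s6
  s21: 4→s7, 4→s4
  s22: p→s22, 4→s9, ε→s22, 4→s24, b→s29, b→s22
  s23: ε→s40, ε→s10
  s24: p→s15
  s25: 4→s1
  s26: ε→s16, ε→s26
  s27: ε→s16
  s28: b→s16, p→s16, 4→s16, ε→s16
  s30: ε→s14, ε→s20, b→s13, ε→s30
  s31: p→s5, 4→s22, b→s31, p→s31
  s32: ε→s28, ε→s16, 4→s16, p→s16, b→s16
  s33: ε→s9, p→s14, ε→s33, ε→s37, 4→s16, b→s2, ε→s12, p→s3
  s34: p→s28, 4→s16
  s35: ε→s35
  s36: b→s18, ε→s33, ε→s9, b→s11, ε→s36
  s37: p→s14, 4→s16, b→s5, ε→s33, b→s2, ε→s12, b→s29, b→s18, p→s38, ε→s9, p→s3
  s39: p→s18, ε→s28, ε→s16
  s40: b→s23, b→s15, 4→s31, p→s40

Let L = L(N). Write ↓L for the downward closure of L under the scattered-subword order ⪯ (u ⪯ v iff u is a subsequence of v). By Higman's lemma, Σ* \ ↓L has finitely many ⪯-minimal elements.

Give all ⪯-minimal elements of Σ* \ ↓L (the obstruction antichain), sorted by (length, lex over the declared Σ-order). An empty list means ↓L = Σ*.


|Q|=41, |F|=7, |δ|=107 (43 ε).
min D↑ (5 st, q0=0, F={4}): 0:4→1,p→0,b→0 1:4→2,p→1,b→1 2:4→3,p→2,b→2 3:4→4,p→3,b→3 4:4→4,p→4,b→4 (ε-aug+det+¬).
'4444': |S_i|=[28, 25, 23, 22, 7] end={s0,s16,s18,s27,s28,s32,s39} — reject; 4/4 del acc.
1 words, ⪯-incomp.

min(Σ*\↓L) = [4444].


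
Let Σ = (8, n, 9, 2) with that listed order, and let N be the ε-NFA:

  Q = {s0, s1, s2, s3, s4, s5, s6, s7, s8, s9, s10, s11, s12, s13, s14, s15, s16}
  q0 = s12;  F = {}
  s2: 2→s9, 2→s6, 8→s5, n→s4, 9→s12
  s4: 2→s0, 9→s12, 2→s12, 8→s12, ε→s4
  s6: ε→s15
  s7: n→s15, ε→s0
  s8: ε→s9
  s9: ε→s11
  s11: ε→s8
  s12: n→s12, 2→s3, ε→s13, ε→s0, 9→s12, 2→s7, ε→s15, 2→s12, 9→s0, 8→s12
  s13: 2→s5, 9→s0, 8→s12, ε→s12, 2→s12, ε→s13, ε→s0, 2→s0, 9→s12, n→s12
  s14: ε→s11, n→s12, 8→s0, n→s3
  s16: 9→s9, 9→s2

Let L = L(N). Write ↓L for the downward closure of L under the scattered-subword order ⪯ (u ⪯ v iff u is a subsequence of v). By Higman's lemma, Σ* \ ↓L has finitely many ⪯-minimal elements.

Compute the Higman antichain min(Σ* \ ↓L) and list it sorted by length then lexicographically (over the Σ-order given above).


Antichain: [ε].

|Q|=17, |F|=0, |δ|=42 (13 ε).
min D↑ (1 st, q0=0, F={0}): 0:8→0,n→0,9→0,2→0 (ε-aug+det+¬).
ε ∈ L(D↑) — L = ∅.


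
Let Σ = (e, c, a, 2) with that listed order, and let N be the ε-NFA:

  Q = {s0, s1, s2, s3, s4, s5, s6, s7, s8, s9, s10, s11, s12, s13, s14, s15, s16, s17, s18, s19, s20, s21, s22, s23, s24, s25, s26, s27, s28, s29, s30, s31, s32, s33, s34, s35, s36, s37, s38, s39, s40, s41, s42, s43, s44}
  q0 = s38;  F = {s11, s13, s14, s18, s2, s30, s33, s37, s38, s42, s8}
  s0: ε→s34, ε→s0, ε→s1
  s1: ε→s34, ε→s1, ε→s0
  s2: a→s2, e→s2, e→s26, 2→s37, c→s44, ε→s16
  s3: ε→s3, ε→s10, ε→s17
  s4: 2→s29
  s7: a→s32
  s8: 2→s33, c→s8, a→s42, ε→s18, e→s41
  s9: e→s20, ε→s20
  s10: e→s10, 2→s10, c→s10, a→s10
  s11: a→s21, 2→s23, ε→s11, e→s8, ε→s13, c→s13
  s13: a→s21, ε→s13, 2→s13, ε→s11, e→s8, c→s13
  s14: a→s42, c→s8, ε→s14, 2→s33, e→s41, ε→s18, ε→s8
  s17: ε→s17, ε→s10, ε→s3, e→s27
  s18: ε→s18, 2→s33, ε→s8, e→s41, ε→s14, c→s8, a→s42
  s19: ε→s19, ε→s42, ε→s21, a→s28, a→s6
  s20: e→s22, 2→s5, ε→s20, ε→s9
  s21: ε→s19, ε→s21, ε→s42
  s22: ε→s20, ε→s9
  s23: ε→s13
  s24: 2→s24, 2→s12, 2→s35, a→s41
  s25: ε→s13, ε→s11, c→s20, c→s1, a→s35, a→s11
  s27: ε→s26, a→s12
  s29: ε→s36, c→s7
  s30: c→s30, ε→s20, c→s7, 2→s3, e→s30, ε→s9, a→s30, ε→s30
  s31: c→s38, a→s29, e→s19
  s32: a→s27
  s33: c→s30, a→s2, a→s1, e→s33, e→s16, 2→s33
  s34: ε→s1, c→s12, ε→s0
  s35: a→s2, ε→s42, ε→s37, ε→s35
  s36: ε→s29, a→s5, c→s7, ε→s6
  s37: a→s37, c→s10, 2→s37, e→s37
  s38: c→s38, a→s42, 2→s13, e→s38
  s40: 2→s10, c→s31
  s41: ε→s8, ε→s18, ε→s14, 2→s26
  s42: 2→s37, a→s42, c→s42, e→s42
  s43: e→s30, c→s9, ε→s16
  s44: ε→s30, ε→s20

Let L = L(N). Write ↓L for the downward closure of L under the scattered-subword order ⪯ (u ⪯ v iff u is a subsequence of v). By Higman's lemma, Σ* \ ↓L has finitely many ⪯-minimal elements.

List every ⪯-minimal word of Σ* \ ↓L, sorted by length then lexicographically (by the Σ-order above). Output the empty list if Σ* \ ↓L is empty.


Antichain: [a2c, 2e2c2].

|Q|=45, |F|=11, |δ|=139 (56 ε).
min D↑ (9 st, q0=0, F={5}): 0:e→0,c→0,a→1,2→2 1:e→1,c→1,a→1,2→3 2:e→4,c→2,a→1,2→2 3:e→3,c→5,a→3,2→3 4:e→4,c→4,a→1,2→6 5:e→5,c→5,a→5,2→5 6:e→6,c→7,a→8,2→6 7:e→7,c→7,a→7,2→5 8:e→8,c→7,a→8,2→3.
'a2c': run [34, 25, 8, 1] end={s10} ∉↓L; 3/3 del acc.
'2e2c2': N↓-sim [34, 33, 26, 21, 14, 7] end={s10,s12,s17,s26,s27,s3,s5} ∉↓L; 5/5 deletions ∈↓L.
2 minimals (antichain).
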